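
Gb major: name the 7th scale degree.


Working:
Major scale pattern: W-W-H-W-W-W-H (2-2-1-2-2-2-1 semitones)
Starting from Gb:
  Gb + 2 semitones → Ab
  Ab + 2 semitones → Bb
  Bb + 1 semitone → Cb
  Cb + 2 semitones → Db
  Db + 2 semitones → Eb
  Eb + 2 semitones → F
  F + 1 semitone → Gb
Scale: Gb Ab Bb Cb Db Eb F
Degree 7 = F


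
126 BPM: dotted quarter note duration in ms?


One quarter-note beat = 60000 / BPM = 60000 / 126 ms
Dotted quarter note = 3/2 × quarter note
Duration = 3/2 × 60000 / 126 = 90000 / 126
= 714.3 ms


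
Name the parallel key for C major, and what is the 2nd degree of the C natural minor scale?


Solution.
Parallel keys share the same tonic but differ in mode
C major → parallel is C minor
C natural minor scale: C D Eb F G Ab Bb
= C minor; 2nd degree = D


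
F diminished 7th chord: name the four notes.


Step by step:
Diminished 7th chord = root + minor 3rd + diminished 5th + diminished 7th
Seventh chords stack in thirds, so the letter names are F-A-C-E
Root: F
Minor 3rd above F: Ab
Diminished 5th above F: Cb
Diminished 7th above F: Ebb
Chord = F Ab Cb Ebb


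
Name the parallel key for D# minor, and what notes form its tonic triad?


Step by step:
Parallel keys share the same tonic but differ in mode
D# minor → parallel is D# major
Tonic triad of D# major = D# F## A#
= D# major; triad = D# F## A#


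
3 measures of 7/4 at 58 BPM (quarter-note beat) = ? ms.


Quarter-note beat duration = 60000 / 58 ms
Beats per measure (7/4) = 7
One measure = 7 × 60000 / 58 = 420000 / 58 ms
3 measures = 3 × 420000 / 58 = 1260000 / 58
= 21724.1 ms


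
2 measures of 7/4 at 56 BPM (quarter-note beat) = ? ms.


Step by step:
Quarter-note beat duration = 60000 / 56 ms
Beats per measure (7/4) = 7
One measure = 7 × 60000 / 56 = 420000 / 56 ms
2 measures = 2 × 420000 / 56 = 840000 / 56
= 15000.0 ms


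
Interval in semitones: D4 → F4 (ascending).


Absolute semitone position = octave×12 + chromatic position
D4: 4×12 + 2 = 50
F4: 4×12 + 5 = 53
Difference = 53 - 50 = 3
= 3 semitones


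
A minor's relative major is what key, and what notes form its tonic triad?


Solution.
The relative major shares the key signature and is a minor 3rd above the minor tonic
A minor 3rd above A is C
→ relative major of A minor is C major
Tonic triad of C major = root + major 3rd + perfect 5th = C E G
= C major; triad = C E G


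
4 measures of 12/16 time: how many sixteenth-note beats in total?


Solution.
Time signature 12/16: the bottom number 16 means the sixteenth note gets one count
The top number 12 means 12 sixteenth-note beats per measure
Total = 12 × 4 measures
= 48 sixteenth-note beats


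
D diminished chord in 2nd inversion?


Solution.
Root position: D F Ab
2nd inversion: move root and 3rd up an octave
Bass note: Ab
Notes (bottom to top) = Ab D F


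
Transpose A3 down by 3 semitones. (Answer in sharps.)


Step by step:
A3: chromatic position 9 in octave 3 → absolute = 3×12 + 9 = 45
Transpose down 3: 45 - 3 = 42
42 = 3×12 + 6 → F# in octave 3
Result = F#3


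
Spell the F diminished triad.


Reasoning:
Diminished triad = root + minor 3rd (3 semitones) + diminished 5th (6 semitones)
A triad on F stacks thirds, so the chord tones use letter names F-A-C
Root: F
Minor 3rd above F: Ab
Diminished 5th above F: Cb
Chord = F Ab Cb


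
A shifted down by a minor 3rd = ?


Step by step:
minor 3rd: 3 letter names, 3 semitones
Letter: A - 2 → F
Pitch: A - 3 semitones, spelled as an F → F#
= F#


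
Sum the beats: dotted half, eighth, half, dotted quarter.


Beat values:
  dotted half = 3 beats
  eighth = 0.5 beats
  half = 2 beats
  dotted quarter = 1.5 beats
Sum = 3 + 0.5 + 2 + 1.5
= 7 beats


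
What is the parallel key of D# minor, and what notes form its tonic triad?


Parallel keys share the same tonic but differ in mode
D# minor → parallel is D# major
Tonic triad of D# major = D# F## A#
= D# major; triad = D# F## A#


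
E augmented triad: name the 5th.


Augmented triad = root + major 3rd (4 semitones) + augmented 5th (8 semitones)
A triad on E stacks thirds, so the chord tones use letter names E-G-B
Root: E
Major 3rd above E: G#
Augmented 5th above E: B#
The 5th = B#


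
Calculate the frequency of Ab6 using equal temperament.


Working:
f = 440 × 2^(n/12) where n = semitones from A4
Ab6: 23 semitones from A4
f = 440 × 2^(23/12)
f = 1661.22 Hz


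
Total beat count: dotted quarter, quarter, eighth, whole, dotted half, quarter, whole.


Step by step:
Beat values:
  dotted quarter = 1.5 beats
  quarter = 1 beat
  eighth = 0.5 beats
  whole = 4 beats
  dotted half = 3 beats
  quarter = 1 beat
  whole = 4 beats
Sum = 1.5 + 1 + 0.5 + 4 + 3 + 1 + 4
= 15 beats


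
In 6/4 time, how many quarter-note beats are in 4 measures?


Working:
Time signature 6/4: the bottom number 4 means the quarter note gets one count
The top number 6 means 6 quarter-note beats per measure
Total = 6 × 4 measures
= 24 quarter-note beats


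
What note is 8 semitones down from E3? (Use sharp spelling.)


E3: chromatic position 4 in octave 3 → absolute = 3×12 + 4 = 40
Transpose down 8: 40 - 8 = 32
32 = 2×12 + 8 → G# in octave 2
Result = G#2


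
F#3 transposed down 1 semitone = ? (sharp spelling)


F#3: chromatic position 6 in octave 3 → absolute = 3×12 + 6 = 42
Transpose down 1: 42 - 1 = 41
41 = 3×12 + 5 → F in octave 3
Result = F3


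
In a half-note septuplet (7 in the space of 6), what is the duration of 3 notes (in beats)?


Step by step:
Septuplet: 7 notes occupy the space of 6 half notes
Space = 6 × 2 = 12 beats
Each septuplet note = 12 / 7 = 12/7 beats
3 notes = 3 × 12/7 = 36/7
= 36/7 beats


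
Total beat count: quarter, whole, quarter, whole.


Working:
Beat values:
  quarter = 1 beat
  whole = 4 beats
  quarter = 1 beat
  whole = 4 beats
Sum = 1 + 4 + 1 + 4
= 10 beats


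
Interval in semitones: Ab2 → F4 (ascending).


Absolute semitone position = octave×12 + chromatic position
Ab2: 2×12 + 8 = 32
F4: 4×12 + 5 = 53
Difference = 53 - 32 = 21
= 21 semitones


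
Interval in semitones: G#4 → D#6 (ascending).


Let's work it out.
Absolute semitone position = octave×12 + chromatic position
G#4: 4×12 + 8 = 56
D#6: 6×12 + 3 = 75
Difference = 75 - 56 = 19
= 19 semitones


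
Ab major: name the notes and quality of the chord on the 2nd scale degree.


Ab major scale: Ab Bb C Db Eb F G
Diatonic triad on degree 2 stacks scale notes 2, 4, 6: Bb Db F
Bb→Db = 3 semitones; Bb→F = 7 semitones → minor triad
= Bb Db F (minor)


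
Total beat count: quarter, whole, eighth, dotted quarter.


Let's work it out.
Beat values:
  quarter = 1 beat
  whole = 4 beats
  eighth = 0.5 beats
  dotted quarter = 1.5 beats
Sum = 1 + 4 + 0.5 + 1.5
= 7 beats


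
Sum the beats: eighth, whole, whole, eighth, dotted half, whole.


Beat values:
  eighth = 0.5 beats
  whole = 4 beats
  whole = 4 beats
  eighth = 0.5 beats
  dotted half = 3 beats
  whole = 4 beats
Sum = 0.5 + 4 + 4 + 0.5 + 3 + 4
= 16 beats


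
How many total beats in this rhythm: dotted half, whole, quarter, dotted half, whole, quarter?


Solution.
Beat values:
  dotted half = 3 beats
  whole = 4 beats
  quarter = 1 beat
  dotted half = 3 beats
  whole = 4 beats
  quarter = 1 beat
Sum = 3 + 4 + 1 + 3 + 4 + 1
= 16 beats


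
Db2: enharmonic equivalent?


Step by step:
Enharmonic notes sound the same pitch but are spelled with different letter names
Db and C# name the same pitch class
= C#2


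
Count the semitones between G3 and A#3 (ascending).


Step by step:
Absolute semitone position = octave×12 + chromatic position
G3: 3×12 + 7 = 43
A#3: 3×12 + 10 = 46
Difference = 46 - 43 = 3
= 3 semitones


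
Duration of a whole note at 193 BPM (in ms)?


One quarter-note beat = 60000 / BPM = 60000 / 193 ms
Whole note = 4 × quarter note
Duration = 4 × 60000 / 193 = 240000 / 193
= 1243.5 ms


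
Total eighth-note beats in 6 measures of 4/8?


Step by step:
Time signature 4/8: the bottom number 8 means the eighth note gets one count
The top number 4 means 4 eighth-note beats per measure
Total = 4 × 6 measures
= 24 eighth-note beats


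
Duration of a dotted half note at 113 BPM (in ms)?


Reasoning:
One quarter-note beat = 60000 / BPM = 60000 / 113 ms
Dotted half note = 3 × quarter note
Duration = 3 × 60000 / 113 = 180000 / 113
= 1592.9 ms


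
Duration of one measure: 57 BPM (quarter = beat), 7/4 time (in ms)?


Reasoning:
Quarter-note beat duration = 60000 / 57 ms
Beats per measure (7/4) = 7
One measure = 7 × 60000 / 57 = 420000 / 57 ms
= 7368.4 ms


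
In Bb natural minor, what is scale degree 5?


Natural minor scale pattern: W-H-W-W-H-W-W (2-1-2-2-1-2-2 semitones)
Starting from Bb:
  Bb + 2 semitones → C
  C + 1 semitone → Db
  Db + 2 semitones → Eb
  Eb + 2 semitones → F
  F + 1 semitone → Gb
  Gb + 2 semitones → Ab
  Ab + 2 semitones → Bb
Scale: Bb C Db Eb F Gb Ab
Degree 5 = F


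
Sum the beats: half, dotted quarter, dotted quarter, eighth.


Beat values:
  half = 2 beats
  dotted quarter = 1.5 beats
  dotted quarter = 1.5 beats
  eighth = 0.5 beats
Sum = 2 + 1.5 + 1.5 + 0.5
= 5.5 beats


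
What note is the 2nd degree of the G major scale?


Major scale pattern: W-W-H-W-W-W-H (2-2-1-2-2-2-1 semitones)
Starting from G:
  G + 2 semitones → A
  A + 2 semitones → B
  B + 1 semitone → C
  C + 2 semitones → D
  D + 2 semitones → E
  E + 2 semitones → F#
  F# + 1 semitone → G
Scale: G A B C D E F#
Degree 2 = A


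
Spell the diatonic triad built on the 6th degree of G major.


Working:
G major scale: G A B C D E F#
Diatonic triad on degree 6 stacks scale notes 6, 1, 3: E G B
E→G = 3 semitones; E→B = 7 semitones → minor triad
= E G B (minor)


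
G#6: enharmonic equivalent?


Enharmonic notes sound the same pitch but are spelled with different letter names
G# and Ab name the same pitch class
= Ab6


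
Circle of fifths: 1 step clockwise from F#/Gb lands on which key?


Each clockwise step on the circle of fifths moves up a perfect 5th
From F#/Gb: F#/Gb → Db
= Db


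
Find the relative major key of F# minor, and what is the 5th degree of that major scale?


Let's work it out.
The relative major shares the key signature and is a minor 3rd above the minor tonic
A minor 3rd above F# is A
→ relative major of F# minor is A major
A major scale: A B C# D E F# G#
= A major; 5th degree = E


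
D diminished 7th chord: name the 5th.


Solution.
Diminished 7th chord = root + minor 3rd + diminished 5th + diminished 7th
Seventh chords stack in thirds, so the letter names are D-F-A-C
Root: D
Minor 3rd above D: F
Diminished 5th above D: Ab
Diminished 7th above D: Cb
The 5th = Ab


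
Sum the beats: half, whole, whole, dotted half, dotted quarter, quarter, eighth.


Working:
Beat values:
  half = 2 beats
  whole = 4 beats
  whole = 4 beats
  dotted half = 3 beats
  dotted quarter = 1.5 beats
  quarter = 1 beat
  eighth = 0.5 beats
Sum = 2 + 4 + 4 + 3 + 1.5 + 1 + 0.5
= 16 beats


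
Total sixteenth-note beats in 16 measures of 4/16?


Time signature 4/16: the bottom number 16 means the sixteenth note gets one count
The top number 4 means 4 sixteenth-note beats per measure
Total = 4 × 16 measures
= 64 sixteenth-note beats


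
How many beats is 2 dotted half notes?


Step by step:
Base half note = 2 beats
Dot 1 adds half the previous value: +1
One dotted half = 2 + 1 = 3
2 of them = 2 × 3 = 6
= 6 beats


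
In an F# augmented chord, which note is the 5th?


Augmented triad = root + major 3rd (4 semitones) + augmented 5th (8 semitones)
A triad on F# stacks thirds, so the chord tones use letter names F-A-C
Root: F#
Major 3rd above F#: A#
Augmented 5th above F#: C##
The 5th = C##


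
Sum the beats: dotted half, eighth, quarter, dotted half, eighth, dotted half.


Beat values:
  dotted half = 3 beats
  eighth = 0.5 beats
  quarter = 1 beat
  dotted half = 3 beats
  eighth = 0.5 beats
  dotted half = 3 beats
Sum = 3 + 0.5 + 1 + 3 + 0.5 + 3
= 11 beats


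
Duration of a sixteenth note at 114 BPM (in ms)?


Step by step:
One quarter-note beat = 60000 / BPM = 60000 / 114 ms
Sixteenth note = 1/4 × quarter note
Duration = 1/4 × 60000 / 114 = 15000 / 114
= 131.6 ms


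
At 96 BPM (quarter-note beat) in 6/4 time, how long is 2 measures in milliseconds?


Quarter-note beat duration = 60000 / 96 ms
Beats per measure (6/4) = 6
One measure = 6 × 60000 / 96 = 360000 / 96 ms
2 measures = 2 × 360000 / 96 = 720000 / 96
= 7500.0 ms


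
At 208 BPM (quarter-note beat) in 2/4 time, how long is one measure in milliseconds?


Quarter-note beat duration = 60000 / 208 ms
Beats per measure (2/4) = 2
One measure = 2 × 60000 / 208 = 120000 / 208 ms
= 576.9 ms


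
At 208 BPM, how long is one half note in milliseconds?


Working:
One quarter-note beat = 60000 / BPM = 60000 / 208 ms
Half note = 2 × quarter note
Duration = 2 × 60000 / 208 = 120000 / 208
= 576.9 ms


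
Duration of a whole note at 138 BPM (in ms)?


One quarter-note beat = 60000 / BPM = 60000 / 138 ms
Whole note = 4 × quarter note
Duration = 4 × 60000 / 138 = 240000 / 138
= 1739.1 ms


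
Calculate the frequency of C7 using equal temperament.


Reasoning:
f = 440 × 2^(n/12) where n = semitones from A4
C7: 27 semitones from A4
f = 440 × 2^(27/12)
f = 2093.00 Hz


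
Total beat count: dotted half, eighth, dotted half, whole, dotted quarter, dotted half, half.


Working:
Beat values:
  dotted half = 3 beats
  eighth = 0.5 beats
  dotted half = 3 beats
  whole = 4 beats
  dotted quarter = 1.5 beats
  dotted half = 3 beats
  half = 2 beats
Sum = 3 + 0.5 + 3 + 4 + 1.5 + 3 + 2
= 17 beats


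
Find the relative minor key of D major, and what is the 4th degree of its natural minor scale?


Reasoning:
The relative minor shares the major's key signature and starts on its 6th degree
6th degree = a major 6th above the tonic; a major 6th above D is B
→ relative minor of D major is B minor
B natural minor scale: B C# D E F# G A
= B minor; 4th degree = E


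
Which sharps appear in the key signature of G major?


Sharp major keys follow the circle of fifths: C(0), G(1), D(2), A(3), E(4), B(5), F#(6), C#(7)
G major has 1 sharp
Order of sharps: F# C# G# D# A# E# B# → first 1: F#
= F#


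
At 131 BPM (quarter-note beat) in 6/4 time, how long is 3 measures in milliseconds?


Working:
Quarter-note beat duration = 60000 / 131 ms
Beats per measure (6/4) = 6
One measure = 6 × 60000 / 131 = 360000 / 131 ms
3 measures = 3 × 360000 / 131 = 1080000 / 131
= 8244.3 ms


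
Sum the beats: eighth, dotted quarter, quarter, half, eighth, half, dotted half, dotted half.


Solution.
Beat values:
  eighth = 0.5 beats
  dotted quarter = 1.5 beats
  quarter = 1 beat
  half = 2 beats
  eighth = 0.5 beats
  half = 2 beats
  dotted half = 3 beats
  dotted half = 3 beats
Sum = 0.5 + 1.5 + 1 + 2 + 0.5 + 2 + 3 + 3
= 13.5 beats


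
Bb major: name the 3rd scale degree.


Let's work it out.
Major scale pattern: W-W-H-W-W-W-H (2-2-1-2-2-2-1 semitones)
Starting from Bb:
  Bb + 2 semitones → C
  C + 2 semitones → D
  D + 1 semitone → Eb
  Eb + 2 semitones → F
  F + 2 semitones → G
  G + 2 semitones → A
  A + 1 semitone → Bb
Scale: Bb C D Eb F G A
Degree 3 = D


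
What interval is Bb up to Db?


Let's work it out.
Letter names: B → D spans 3 letter names → a 3rd
Semitones: Bb → Db = 3 half-steps
A 3rd of 3 semitones is a minor 3rd
= minor 3rd


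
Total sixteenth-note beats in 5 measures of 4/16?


Time signature 4/16: the bottom number 16 means the sixteenth note gets one count
The top number 4 means 4 sixteenth-note beats per measure
Total = 4 × 5 measures
= 20 sixteenth-note beats


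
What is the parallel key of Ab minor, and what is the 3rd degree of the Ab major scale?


Parallel keys share the same tonic but differ in mode
Ab minor → parallel is Ab major
Ab major scale: Ab Bb C Db Eb F G
= Ab major; 3rd degree = C


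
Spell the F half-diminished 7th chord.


Step by step:
Half-diminished 7th chord = root + minor 3rd + diminished 5th + minor 7th
Seventh chords stack in thirds, so the letter names are F-A-C-E
Root: F
Minor 3rd above F: Ab
Diminished 5th above F: Cb
Minor 7th above F: Eb
Chord = F Ab Cb Eb


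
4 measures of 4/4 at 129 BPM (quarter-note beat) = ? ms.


Quarter-note beat duration = 60000 / 129 ms
Beats per measure (4/4) = 4
One measure = 4 × 60000 / 129 = 240000 / 129 ms
4 measures = 4 × 240000 / 129 = 960000 / 129
= 7441.9 ms


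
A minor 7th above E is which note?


A 7th spans 7 letter names, so from E we land on D
A minor 7th = 10 semitones above E
Spell D at that pitch: D
= D


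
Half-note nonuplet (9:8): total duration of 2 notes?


Step by step:
Nonuplet: 9 notes occupy the space of 8 half notes
Space = 8 × 2 = 16 beats
Each nonuplet note = 16 / 9 = 16/9 beats
2 notes = 2 × 16/9 = 32/9
= 32/9 beats


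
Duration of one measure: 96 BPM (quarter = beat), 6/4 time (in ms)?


Reasoning:
Quarter-note beat duration = 60000 / 96 ms
Beats per measure (6/4) = 6
One measure = 6 × 60000 / 96 = 360000 / 96 ms
= 3750.0 ms


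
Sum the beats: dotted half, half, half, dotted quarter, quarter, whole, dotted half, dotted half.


Working:
Beat values:
  dotted half = 3 beats
  half = 2 beats
  half = 2 beats
  dotted quarter = 1.5 beats
  quarter = 1 beat
  whole = 4 beats
  dotted half = 3 beats
  dotted half = 3 beats
Sum = 3 + 2 + 2 + 1.5 + 1 + 4 + 3 + 3
= 19.5 beats


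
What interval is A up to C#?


Reasoning:
Letter names: A → C spans 3 letter names → a 3rd
Semitones: A → C# = 4 half-steps
A 3rd of 4 semitones is a major 3rd
= major 3rd


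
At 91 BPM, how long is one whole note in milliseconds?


One quarter-note beat = 60000 / BPM = 60000 / 91 ms
Whole note = 4 × quarter note
Duration = 4 × 60000 / 91 = 240000 / 91
= 2637.4 ms


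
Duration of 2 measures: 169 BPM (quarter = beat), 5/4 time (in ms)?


Let's work it out.
Quarter-note beat duration = 60000 / 169 ms
Beats per measure (5/4) = 5
One measure = 5 × 60000 / 169 = 300000 / 169 ms
2 measures = 2 × 300000 / 169 = 600000 / 169
= 3550.3 ms


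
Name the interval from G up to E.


Let's work it out.
Letter names: G → E spans 6 letter names → a 6th
Semitones: G → E = 9 half-steps
A 6th of 9 semitones is a major 6th
= major 6th


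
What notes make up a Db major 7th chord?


Step by step:
Major 7th chord = root + major 3rd + perfect 5th + major 7th
Seventh chords stack in thirds, so the letter names are D-F-A-C
Root: Db
Major 3rd above Db: F
Perfect 5th above Db: Ab
Major 7th above Db: C
Chord = Db F Ab C


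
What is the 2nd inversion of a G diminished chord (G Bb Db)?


Step by step:
Root position: G Bb Db
2nd inversion: move root and 3rd up an octave
Bass note: Db
Notes (bottom to top) = Db G Bb


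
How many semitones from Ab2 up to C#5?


Reasoning:
Absolute semitone position = octave×12 + chromatic position
Ab2: 2×12 + 8 = 32
C#5: 5×12 + 1 = 61
Difference = 61 - 32 = 29
= 29 semitones


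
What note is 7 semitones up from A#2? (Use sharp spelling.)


Step by step:
A#2: chromatic position 10 in octave 2 → absolute = 2×12 + 10 = 34
Transpose up 7: 34 + 7 = 41
41 = 3×12 + 5 → F in octave 3
Result = F3


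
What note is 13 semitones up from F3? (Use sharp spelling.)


Working:
F3: chromatic position 5 in octave 3 → absolute = 3×12 + 5 = 41
Transpose up 13: 41 + 13 = 54
54 = 4×12 + 6 → F# in octave 4
Result = F#4


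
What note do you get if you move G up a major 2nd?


major 2nd: 2 letter names, 2 semitones
Letter: G + 1 → A
Pitch: G + 2 semitones, spelled as an A → A
= A


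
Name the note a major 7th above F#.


A 7th spans 7 letter names, so from F we land on E
A major 7th = 11 semitones above F#
Spell E at that pitch: E#
= E#


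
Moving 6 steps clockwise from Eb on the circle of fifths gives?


Each clockwise step on the circle of fifths moves up a perfect 5th
From Eb: Eb → Bb → F → C → G → D → A
= A


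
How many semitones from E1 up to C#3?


Reasoning:
Absolute semitone position = octave×12 + chromatic position
E1: 1×12 + 4 = 16
C#3: 3×12 + 1 = 37
Difference = 37 - 16 = 21
= 21 semitones


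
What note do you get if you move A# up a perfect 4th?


perfect 4th: 4 letter names, 5 semitones
Letter: A + 3 → D
Pitch: A# + 5 semitones, spelled as a D → D#
= D#


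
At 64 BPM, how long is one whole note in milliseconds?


Step by step:
One quarter-note beat = 60000 / BPM = 60000 / 64 ms
Whole note = 4 × quarter note
Duration = 4 × 60000 / 64 = 240000 / 64
= 3750.0 ms


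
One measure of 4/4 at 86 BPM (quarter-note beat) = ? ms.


Solution.
Quarter-note beat duration = 60000 / 86 ms
Beats per measure (4/4) = 4
One measure = 4 × 60000 / 86 = 240000 / 86 ms
= 2790.7 ms


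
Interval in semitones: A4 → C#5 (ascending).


Absolute semitone position = octave×12 + chromatic position
A4: 4×12 + 9 = 57
C#5: 5×12 + 1 = 61
Difference = 61 - 57 = 4
= 4 semitones


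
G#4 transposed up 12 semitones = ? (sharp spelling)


Let's work it out.
G#4: chromatic position 8 in octave 4 → absolute = 4×12 + 8 = 56
Transpose up 12: 56 + 12 = 68
68 = 5×12 + 8 → G# in octave 5
Result = G#5


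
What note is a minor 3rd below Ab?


Let's work it out.
A 3rd spans 3 letter names, so from A we land on F
A minor 3rd = 3 semitones below Ab
Spell F at that pitch: F
= F


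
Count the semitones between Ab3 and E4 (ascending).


Absolute semitone position = octave×12 + chromatic position
Ab3: 3×12 + 8 = 44
E4: 4×12 + 4 = 52
Difference = 52 - 44 = 8
= 8 semitones


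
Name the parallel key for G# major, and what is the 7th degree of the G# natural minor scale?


Step by step:
Parallel keys share the same tonic but differ in mode
G# major → parallel is G# minor
G# natural minor scale: G# A# B C# D# E F#
= G# minor; 7th degree = F#


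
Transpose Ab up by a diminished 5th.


Reasoning:
diminished 5th: 5 letter names, 6 semitones
Letter: A + 4 → E
Pitch: Ab + 6 semitones, spelled as an E → Ebb
= Ebb


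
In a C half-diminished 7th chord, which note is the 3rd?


Half-diminished 7th chord = root + minor 3rd + diminished 5th + minor 7th
Seventh chords stack in thirds, so the letter names are C-E-G-B
Root: C
Minor 3rd above C: Eb
Diminished 5th above C: Gb
Minor 7th above C: Bb
The 3rd = Eb


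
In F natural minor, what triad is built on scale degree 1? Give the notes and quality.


Reasoning:
F natural minor scale: F G Ab Bb C Db Eb
Diatonic triad on degree 1 stacks scale notes 1, 3, 5: F Ab C
F→Ab = 3 semitones; F→C = 7 semitones → minor triad
= F Ab C (minor)


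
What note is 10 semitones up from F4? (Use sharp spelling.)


Let's work it out.
F4: chromatic position 5 in octave 4 → absolute = 4×12 + 5 = 53
Transpose up 10: 53 + 10 = 63
63 = 5×12 + 3 → D# in octave 5
Result = D#5


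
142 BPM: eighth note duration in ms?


Reasoning:
One quarter-note beat = 60000 / BPM = 60000 / 142 ms
Eighth note = 1/2 × quarter note
Duration = 1/2 × 60000 / 142 = 30000 / 142
= 211.3 ms


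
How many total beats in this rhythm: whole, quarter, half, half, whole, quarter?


Beat values:
  whole = 4 beats
  quarter = 1 beat
  half = 2 beats
  half = 2 beats
  whole = 4 beats
  quarter = 1 beat
Sum = 4 + 1 + 2 + 2 + 4 + 1
= 14 beats


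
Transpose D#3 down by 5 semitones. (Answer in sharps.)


Solution.
D#3: chromatic position 3 in octave 3 → absolute = 3×12 + 3 = 39
Transpose down 5: 39 - 5 = 34
34 = 2×12 + 10 → A# in octave 2
Result = A#2


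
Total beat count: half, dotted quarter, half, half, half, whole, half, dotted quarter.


Let's work it out.
Beat values:
  half = 2 beats
  dotted quarter = 1.5 beats
  half = 2 beats
  half = 2 beats
  half = 2 beats
  whole = 4 beats
  half = 2 beats
  dotted quarter = 1.5 beats
Sum = 2 + 1.5 + 2 + 2 + 2 + 4 + 2 + 1.5
= 17 beats


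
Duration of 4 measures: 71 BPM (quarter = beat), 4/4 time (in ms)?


Let's work it out.
Quarter-note beat duration = 60000 / 71 ms
Beats per measure (4/4) = 4
One measure = 4 × 60000 / 71 = 240000 / 71 ms
4 measures = 4 × 240000 / 71 = 960000 / 71
= 13521.1 ms


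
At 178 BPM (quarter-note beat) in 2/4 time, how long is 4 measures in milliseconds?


Step by step:
Quarter-note beat duration = 60000 / 178 ms
Beats per measure (2/4) = 2
One measure = 2 × 60000 / 178 = 120000 / 178 ms
4 measures = 4 × 120000 / 178 = 480000 / 178
= 2696.6 ms


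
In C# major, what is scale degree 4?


Reasoning:
Major scale pattern: W-W-H-W-W-W-H (2-2-1-2-2-2-1 semitones)
Starting from C#:
  C# + 2 semitones → D#
  D# + 2 semitones → E#
  E# + 1 semitone → F#
  F# + 2 semitones → G#
  G# + 2 semitones → A#
  A# + 2 semitones → B#
  B# + 1 semitone → C#
Scale: C# D# E# F# G# A# B#
Degree 4 = F#


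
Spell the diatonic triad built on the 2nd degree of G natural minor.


G natural minor scale: G A Bb C D Eb F
Diatonic triad on degree 2 stacks scale notes 2, 4, 6: A C Eb
A→C = 3 semitones; A→Eb = 6 semitones → diminished triad
= A C Eb (diminished)


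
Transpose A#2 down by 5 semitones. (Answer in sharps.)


Solution.
A#2: chromatic position 10 in octave 2 → absolute = 2×12 + 10 = 34
Transpose down 5: 34 - 5 = 29
29 = 2×12 + 5 → F in octave 2
Result = F2


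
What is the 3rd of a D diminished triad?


Diminished triad = root + minor 3rd (3 semitones) + diminished 5th (6 semitones)
A triad on D stacks thirds, so the chord tones use letter names D-F-A
Root: D
Minor 3rd above D: F
Diminished 5th above D: Ab
The 3rd = F


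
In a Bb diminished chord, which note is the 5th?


Step by step:
Diminished triad = root + minor 3rd (3 semitones) + diminished 5th (6 semitones)
A triad on Bb stacks thirds, so the chord tones use letter names B-D-F
Root: Bb
Minor 3rd above Bb: Db
Diminished 5th above Bb: Fb
The 5th = Fb


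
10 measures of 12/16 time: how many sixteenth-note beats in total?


Time signature 12/16: the bottom number 16 means the sixteenth note gets one count
The top number 12 means 12 sixteenth-note beats per measure
Total = 12 × 10 measures
= 120 sixteenth-note beats


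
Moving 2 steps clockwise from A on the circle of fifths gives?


Working:
Each clockwise step on the circle of fifths moves up a perfect 5th
From A: A → E → B
= B


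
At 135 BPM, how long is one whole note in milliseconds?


One quarter-note beat = 60000 / BPM = 60000 / 135 ms
Whole note = 4 × quarter note
Duration = 4 × 60000 / 135 = 240000 / 135
= 1777.8 ms


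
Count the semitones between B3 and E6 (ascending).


Solution.
Absolute semitone position = octave×12 + chromatic position
B3: 3×12 + 11 = 47
E6: 6×12 + 4 = 76
Difference = 76 - 47 = 29
= 29 semitones


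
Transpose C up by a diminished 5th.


Let's work it out.
diminished 5th: 5 letter names, 6 semitones
Letter: C + 4 → G
Pitch: C + 6 semitones, spelled as a G → Gb
= Gb


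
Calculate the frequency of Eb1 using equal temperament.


Step by step:
f = 440 × 2^(n/12) where n = semitones from A4
Eb1: -42 semitones from A4
f = 440 × 2^(-42/12)
f = 38.89 Hz


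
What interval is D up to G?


Letter names: D → G spans 4 letter names → a 4th
Semitones: D → G = 5 half-steps
A 4th of 5 semitones is a perfect 4th
= perfect 4th


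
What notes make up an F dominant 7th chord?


Let's work it out.
Dominant 7th chord = root + major 3rd + perfect 5th + minor 7th
Seventh chords stack in thirds, so the letter names are F-A-C-E
Root: F
Major 3rd above F: A
Perfect 5th above F: C
Minor 7th above F: Eb
Chord = F A C Eb


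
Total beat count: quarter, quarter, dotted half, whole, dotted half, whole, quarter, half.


Beat values:
  quarter = 1 beat
  quarter = 1 beat
  dotted half = 3 beats
  whole = 4 beats
  dotted half = 3 beats
  whole = 4 beats
  quarter = 1 beat
  half = 2 beats
Sum = 1 + 1 + 3 + 4 + 3 + 4 + 1 + 2
= 19 beats


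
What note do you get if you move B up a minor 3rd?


minor 3rd: 3 letter names, 3 semitones
Letter: B + 2 → D
Pitch: B + 3 semitones, spelled as a D → D
= D


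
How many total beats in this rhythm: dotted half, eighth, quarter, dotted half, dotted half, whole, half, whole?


Let's work it out.
Beat values:
  dotted half = 3 beats
  eighth = 0.5 beats
  quarter = 1 beat
  dotted half = 3 beats
  dotted half = 3 beats
  whole = 4 beats
  half = 2 beats
  whole = 4 beats
Sum = 3 + 0.5 + 1 + 3 + 3 + 4 + 2 + 4
= 20.5 beats


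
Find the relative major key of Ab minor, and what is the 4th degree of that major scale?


Let's work it out.
The relative major shares the key signature and is a minor 3rd above the minor tonic
A minor 3rd above Ab is Cb
→ relative major of Ab minor is Cb major
Cb major scale: Cb Db Eb Fb Gb Ab Bb
= Cb major; 4th degree = Fb


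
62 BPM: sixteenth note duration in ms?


Step by step:
One quarter-note beat = 60000 / BPM = 60000 / 62 ms
Sixteenth note = 1/4 × quarter note
Duration = 1/4 × 60000 / 62 = 15000 / 62
= 241.9 ms


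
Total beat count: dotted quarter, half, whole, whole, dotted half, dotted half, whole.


Let's work it out.
Beat values:
  dotted quarter = 1.5 beats
  half = 2 beats
  whole = 4 beats
  whole = 4 beats
  dotted half = 3 beats
  dotted half = 3 beats
  whole = 4 beats
Sum = 1.5 + 2 + 4 + 4 + 3 + 3 + 4
= 21.5 beats


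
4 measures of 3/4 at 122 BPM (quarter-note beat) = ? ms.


Working:
Quarter-note beat duration = 60000 / 122 ms
Beats per measure (3/4) = 3
One measure = 3 × 60000 / 122 = 180000 / 122 ms
4 measures = 4 × 180000 / 122 = 720000 / 122
= 5901.6 ms


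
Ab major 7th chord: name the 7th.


Step by step:
Major 7th chord = root + major 3rd + perfect 5th + major 7th
Seventh chords stack in thirds, so the letter names are A-C-E-G
Root: Ab
Major 3rd above Ab: C
Perfect 5th above Ab: Eb
Major 7th above Ab: G
The 7th = G


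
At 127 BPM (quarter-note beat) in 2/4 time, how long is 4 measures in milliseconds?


Let's work it out.
Quarter-note beat duration = 60000 / 127 ms
Beats per measure (2/4) = 2
One measure = 2 × 60000 / 127 = 120000 / 127 ms
4 measures = 4 × 120000 / 127 = 480000 / 127
= 3779.5 ms


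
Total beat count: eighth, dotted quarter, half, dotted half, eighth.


Solution.
Beat values:
  eighth = 0.5 beats
  dotted quarter = 1.5 beats
  half = 2 beats
  dotted half = 3 beats
  eighth = 0.5 beats
Sum = 0.5 + 1.5 + 2 + 3 + 0.5
= 7.5 beats


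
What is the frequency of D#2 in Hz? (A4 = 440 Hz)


Step by step:
f = 440 × 2^(n/12) where n = semitones from A4
D#2: -30 semitones from A4
f = 440 × 2^(-30/12)
f = 77.78 Hz


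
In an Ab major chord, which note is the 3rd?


Reasoning:
Major triad = root + major 3rd (4 semitones) + perfect 5th (7 semitones)
A triad on Ab stacks thirds, so the chord tones use letter names A-C-E
Root: Ab
Major 3rd above Ab: C
Perfect 5th above Ab: Eb
The 3rd = C


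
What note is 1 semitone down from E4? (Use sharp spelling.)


Solution.
E4: chromatic position 4 in octave 4 → absolute = 4×12 + 4 = 52
Transpose down 1: 52 - 1 = 51
51 = 4×12 + 3 → D# in octave 4
Result = D#4


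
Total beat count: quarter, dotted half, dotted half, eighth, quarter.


Reasoning:
Beat values:
  quarter = 1 beat
  dotted half = 3 beats
  dotted half = 3 beats
  eighth = 0.5 beats
  quarter = 1 beat
Sum = 1 + 3 + 3 + 0.5 + 1
= 8.5 beats


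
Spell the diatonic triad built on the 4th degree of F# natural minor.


F# natural minor scale: F# G# A B C# D E
Diatonic triad on degree 4 stacks scale notes 4, 6, 1: B D F#
B→D = 3 semitones; B→F# = 7 semitones → minor triad
= B D F# (minor)


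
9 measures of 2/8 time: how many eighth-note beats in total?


Working:
Time signature 2/8: the bottom number 8 means the eighth note gets one count
The top number 2 means 2 eighth-note beats per measure
Total = 2 × 9 measures
= 18 eighth-note beats


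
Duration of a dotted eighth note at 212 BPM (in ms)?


One quarter-note beat = 60000 / BPM = 60000 / 212 ms
Dotted eighth note = 3/4 × quarter note
Duration = 3/4 × 60000 / 212 = 45000 / 212
= 212.3 ms


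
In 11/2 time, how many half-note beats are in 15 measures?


Time signature 11/2: the bottom number 2 means the half note gets one count
The top number 11 means 11 half-note beats per measure
Total = 11 × 15 measures
= 165 half-note beats


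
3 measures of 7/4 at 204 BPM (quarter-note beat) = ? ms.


Quarter-note beat duration = 60000 / 204 ms
Beats per measure (7/4) = 7
One measure = 7 × 60000 / 204 = 420000 / 204 ms
3 measures = 3 × 420000 / 204 = 1260000 / 204
= 6176.5 ms


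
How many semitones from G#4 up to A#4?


Let's work it out.
Absolute semitone position = octave×12 + chromatic position
G#4: 4×12 + 8 = 56
A#4: 4×12 + 10 = 58
Difference = 58 - 56 = 2
= 2 semitones


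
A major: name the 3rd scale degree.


Working:
Major scale pattern: W-W-H-W-W-W-H (2-2-1-2-2-2-1 semitones)
Starting from A:
  A + 2 semitones → B
  B + 2 semitones → C#
  C# + 1 semitone → D
  D + 2 semitones → E
  E + 2 semitones → F#
  F# + 2 semitones → G#
  G# + 1 semitone → A
Scale: A B C# D E F# G#
Degree 3 = C#


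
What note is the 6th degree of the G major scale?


Working:
Major scale pattern: W-W-H-W-W-W-H (2-2-1-2-2-2-1 semitones)
Starting from G:
  G + 2 semitones → A
  A + 2 semitones → B
  B + 1 semitone → C
  C + 2 semitones → D
  D + 2 semitones → E
  E + 2 semitones → F#
  F# + 1 semitone → G
Scale: G A B C D E F#
Degree 6 = E


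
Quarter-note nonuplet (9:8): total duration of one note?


Working:
Nonuplet: 9 notes occupy the space of 8 quarter notes
Space = 8 × 1 = 8 beats
Each nonuplet note = 8 / 9 = 8/9 beats
= 8/9 beats


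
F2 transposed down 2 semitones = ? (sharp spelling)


Solution.
F2: chromatic position 5 in octave 2 → absolute = 2×12 + 5 = 29
Transpose down 2: 29 - 2 = 27
27 = 2×12 + 3 → D# in octave 2
Result = D#2


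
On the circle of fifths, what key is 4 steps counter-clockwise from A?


Each counter-clockwise step moves down a perfect 5th (= up a perfect 4th)
From A: A → D → G → C → F
= F


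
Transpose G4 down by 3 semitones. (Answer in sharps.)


G4: chromatic position 7 in octave 4 → absolute = 4×12 + 7 = 55
Transpose down 3: 55 - 3 = 52
52 = 4×12 + 4 → E in octave 4
Result = E4


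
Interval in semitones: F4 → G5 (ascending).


Working:
Absolute semitone position = octave×12 + chromatic position
F4: 4×12 + 5 = 53
G5: 5×12 + 7 = 67
Difference = 67 - 53 = 14
= 14 semitones


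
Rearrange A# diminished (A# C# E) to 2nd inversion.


Working:
Root position: A# C# E
2nd inversion: move root and 3rd up an octave
Bass note: E
Notes (bottom to top) = E A# C#


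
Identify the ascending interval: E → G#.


Working:
Letter names: E → G spans 3 letter names → a 3rd
Semitones: E → G# = 4 half-steps
A 3rd of 4 semitones is a major 3rd
= major 3rd


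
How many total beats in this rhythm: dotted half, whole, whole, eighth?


Let's work it out.
Beat values:
  dotted half = 3 beats
  whole = 4 beats
  whole = 4 beats
  eighth = 0.5 beats
Sum = 3 + 4 + 4 + 0.5
= 11.5 beats


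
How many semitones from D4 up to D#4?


Absolute semitone position = octave×12 + chromatic position
D4: 4×12 + 2 = 50
D#4: 4×12 + 3 = 51
Difference = 51 - 50 = 1
= 1 semitone


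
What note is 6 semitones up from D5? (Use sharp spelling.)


D5: chromatic position 2 in octave 5 → absolute = 5×12 + 2 = 62
Transpose up 6: 62 + 6 = 68
68 = 5×12 + 8 → G# in octave 5
Result = G#5


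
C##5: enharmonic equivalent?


Enharmonic notes sound the same pitch but are spelled with different letter names
C## and D name the same pitch class
= D5


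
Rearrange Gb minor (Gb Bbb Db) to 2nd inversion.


Let's work it out.
Root position: Gb Bbb Db
2nd inversion: move root and 3rd up an octave
Bass note: Db
Notes (bottom to top) = Db Gb Bbb


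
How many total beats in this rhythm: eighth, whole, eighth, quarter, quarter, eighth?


Beat values:
  eighth = 0.5 beats
  whole = 4 beats
  eighth = 0.5 beats
  quarter = 1 beat
  quarter = 1 beat
  eighth = 0.5 beats
Sum = 0.5 + 4 + 0.5 + 1 + 1 + 0.5
= 7.5 beats


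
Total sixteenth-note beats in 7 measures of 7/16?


Reasoning:
Time signature 7/16: the bottom number 16 means the sixteenth note gets one count
The top number 7 means 7 sixteenth-note beats per measure
Total = 7 × 7 measures
= 49 sixteenth-note beats


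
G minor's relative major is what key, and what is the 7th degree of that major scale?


Reasoning:
The relative major shares the key signature and is a minor 3rd above the minor tonic
A minor 3rd above G is Bb
→ relative major of G minor is Bb major
Bb major scale: Bb C D Eb F G A
= Bb major; 7th degree = A


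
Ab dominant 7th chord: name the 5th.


Working:
Dominant 7th chord = root + major 3rd + perfect 5th + minor 7th
Seventh chords stack in thirds, so the letter names are A-C-E-G
Root: Ab
Major 3rd above Ab: C
Perfect 5th above Ab: Eb
Minor 7th above Ab: Gb
The 5th = Eb


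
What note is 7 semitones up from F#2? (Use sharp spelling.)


Solution.
F#2: chromatic position 6 in octave 2 → absolute = 2×12 + 6 = 30
Transpose up 7: 30 + 7 = 37
37 = 3×12 + 1 → C# in octave 3
Result = C#3


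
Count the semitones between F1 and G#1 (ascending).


Solution.
Absolute semitone position = octave×12 + chromatic position
F1: 1×12 + 5 = 17
G#1: 1×12 + 8 = 20
Difference = 20 - 17 = 3
= 3 semitones


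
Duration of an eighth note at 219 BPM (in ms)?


Solution.
One quarter-note beat = 60000 / BPM = 60000 / 219 ms
Eighth note = 1/2 × quarter note
Duration = 1/2 × 60000 / 219 = 30000 / 219
= 137.0 ms


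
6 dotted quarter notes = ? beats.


Solution.
Base quarter note = 1 beat
Dot 1 adds half the previous value: +1/2
One dotted quarter = 1 + 1/2 = 3/2
6 of them = 6 × 3/2 = 9
= 9 beats


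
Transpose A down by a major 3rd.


Reasoning:
major 3rd: 3 letter names, 4 semitones
Letter: A - 2 → F
Pitch: A - 4 semitones, spelled as an F → F
= F


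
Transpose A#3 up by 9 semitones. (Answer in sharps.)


Reasoning:
A#3: chromatic position 10 in octave 3 → absolute = 3×12 + 10 = 46
Transpose up 9: 46 + 9 = 55
55 = 4×12 + 7 → G in octave 4
Result = G4


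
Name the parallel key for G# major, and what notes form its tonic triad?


Parallel keys share the same tonic but differ in mode
G# major → parallel is G# minor
Tonic triad of G# minor = G# B D#
= G# minor; triad = G# B D#


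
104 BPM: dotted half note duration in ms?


Solution.
One quarter-note beat = 60000 / BPM = 60000 / 104 ms
Dotted half note = 3 × quarter note
Duration = 3 × 60000 / 104 = 180000 / 104
= 1730.8 ms


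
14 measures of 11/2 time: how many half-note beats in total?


Time signature 11/2: the bottom number 2 means the half note gets one count
The top number 11 means 11 half-note beats per measure
Total = 11 × 14 measures
= 154 half-note beats


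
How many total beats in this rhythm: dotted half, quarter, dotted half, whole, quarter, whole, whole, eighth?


Step by step:
Beat values:
  dotted half = 3 beats
  quarter = 1 beat
  dotted half = 3 beats
  whole = 4 beats
  quarter = 1 beat
  whole = 4 beats
  whole = 4 beats
  eighth = 0.5 beats
Sum = 3 + 1 + 3 + 4 + 1 + 4 + 4 + 0.5
= 20.5 beats


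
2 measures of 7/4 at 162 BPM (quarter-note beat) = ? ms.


Let's work it out.
Quarter-note beat duration = 60000 / 162 ms
Beats per measure (7/4) = 7
One measure = 7 × 60000 / 162 = 420000 / 162 ms
2 measures = 2 × 420000 / 162 = 840000 / 162
= 5185.2 ms
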